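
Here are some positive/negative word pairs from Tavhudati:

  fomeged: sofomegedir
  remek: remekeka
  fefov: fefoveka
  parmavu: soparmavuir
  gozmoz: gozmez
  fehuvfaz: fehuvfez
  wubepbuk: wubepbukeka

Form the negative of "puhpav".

"puhpav" ends in -v. The one such stem in the data (fefov → fefoveka) adds -eka, so the same rule applies.
So puhpav → puhpaveka.

puhpaveka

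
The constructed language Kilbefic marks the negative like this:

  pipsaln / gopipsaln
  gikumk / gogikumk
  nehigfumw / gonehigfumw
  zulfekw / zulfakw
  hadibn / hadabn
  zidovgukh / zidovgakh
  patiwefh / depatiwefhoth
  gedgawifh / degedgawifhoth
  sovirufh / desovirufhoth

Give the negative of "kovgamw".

nehigfumw and zulfekw both end in -w yet inflect differently (gonehigfumw, zulfakw), so the final letter is not what conditions the rule; the second-to-last letter is.
"kovgamw" has second-to-last letter 'm'. The stems whose second-to-last letter is 'm' (gikumk → gogikumk, nehigfumw → gonehigfumw) add the prefix go-.
So kovgamw → gokovgamw.

gokovgamw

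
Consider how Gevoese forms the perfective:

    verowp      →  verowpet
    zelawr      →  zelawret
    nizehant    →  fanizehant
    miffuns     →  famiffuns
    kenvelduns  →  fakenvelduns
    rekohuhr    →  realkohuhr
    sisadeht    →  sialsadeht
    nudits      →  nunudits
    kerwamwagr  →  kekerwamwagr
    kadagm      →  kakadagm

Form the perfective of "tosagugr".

zelawr and rekohuhr both end in -r yet inflect differently (zelawret, realkohuhr), so the final letter is not what conditions the rule; the second-to-last letter is.
"tosagugr" has second-to-last letter 'g'. The stems whose second-to-last letter is 'g' (kerwamwagr → kekerwamwagr, kadagm → kakadagm) repeat the first consonant+vowel as a prefix.
The other patterns: stems whose second-to-last letter is 'w' add -et; stems whose second-to-last letter is 'n' add the prefix fa-; stems whose second-to-last letter is 'h' insert -al- after the first vowel.
So tosagugr → totosagugr.

totosagugr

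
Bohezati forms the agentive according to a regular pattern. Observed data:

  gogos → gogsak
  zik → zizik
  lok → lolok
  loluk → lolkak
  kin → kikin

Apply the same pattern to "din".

zik and loluk both end in -k yet inflect differently (zizik, lolkak), so the final letter is not what conditions the rule; the number of vowels is.
"din" has 1 vowel. The stems with 1 vowel (zik → zizik, lok → lolok, kin → kikin) repeat the first consonant+vowel as a prefix.
So din → didin.

didin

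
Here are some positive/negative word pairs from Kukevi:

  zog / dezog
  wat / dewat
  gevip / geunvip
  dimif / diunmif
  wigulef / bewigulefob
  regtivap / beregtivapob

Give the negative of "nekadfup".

dimif and wigulef both end in -f yet inflect differently (diunmif, bewigulefob), so the final letter is not what conditions the rule; the number of vowels is.
"nekadfup" has 3 vowels. The stems with 3 vowels (wigulef → bewigulefob, regtivap → beregtivapob) add be- … -ob around the stem.
The other patterns: stems with 1 vowel add the prefix de-; stems with 2 vowels insert -un- after the first vowel.
So nekadfup → benekadfupob.

benekadfupob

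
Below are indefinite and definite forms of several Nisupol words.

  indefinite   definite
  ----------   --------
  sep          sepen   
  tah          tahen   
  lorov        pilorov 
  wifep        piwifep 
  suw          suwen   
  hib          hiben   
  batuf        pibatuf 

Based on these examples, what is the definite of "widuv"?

piwiduv

sep and wifep both end in -p yet inflect differently (sepen, piwifep), so the final letter is not what conditions the rule; the number of vowels is.
"widuv" has 2 vowels. The stems with 2 vowels (lorov → pilorov, batuf → pibatuf, wifep → piwifep) add the prefix pi-.
So widuv → piwiduv.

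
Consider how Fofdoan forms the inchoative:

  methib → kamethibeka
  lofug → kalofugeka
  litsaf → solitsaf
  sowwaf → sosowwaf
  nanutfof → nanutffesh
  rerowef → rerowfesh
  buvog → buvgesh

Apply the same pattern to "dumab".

litsaf and nanutfof both end in -f yet inflect differently (solitsaf, nanutffesh), so the final letter is not what conditions the rule; the last vowel is.
"dumab" has last vowel 'a'. The stems whose last vowel is 'a' (litsaf → solitsaf, sowwaf → sosowwaf) add the prefix so-.
So dumab → sodumab.

sodumab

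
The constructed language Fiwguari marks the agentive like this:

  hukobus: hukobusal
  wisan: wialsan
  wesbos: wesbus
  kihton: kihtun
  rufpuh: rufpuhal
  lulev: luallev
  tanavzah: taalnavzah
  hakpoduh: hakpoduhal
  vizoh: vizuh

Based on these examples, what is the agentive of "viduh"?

viduhal

rufpuh and vizoh both end in -h yet inflect differently (rufpuhal, vizuh), so the final letter is not what conditions the rule; the last vowel is.
"viduh" has last vowel 'u'. The stems whose last vowel is 'u' (hukobus → hukobusal, rufpuh → rufpuhal, hakpoduh → hakpoduhal) add -al.
So viduh → viduhal.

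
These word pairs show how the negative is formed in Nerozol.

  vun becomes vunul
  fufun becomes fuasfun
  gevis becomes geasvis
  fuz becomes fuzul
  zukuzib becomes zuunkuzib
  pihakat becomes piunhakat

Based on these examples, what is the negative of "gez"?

gezul

vun and fufun both end in -n yet inflect differently (vunul, fuasfun), so the final letter is not what conditions the rule; the number of vowels is.
"gez" has 1 vowel. The stems with 1 vowel (fuz → fuzul, vun → vunul) add -ul.
So gez → gezul.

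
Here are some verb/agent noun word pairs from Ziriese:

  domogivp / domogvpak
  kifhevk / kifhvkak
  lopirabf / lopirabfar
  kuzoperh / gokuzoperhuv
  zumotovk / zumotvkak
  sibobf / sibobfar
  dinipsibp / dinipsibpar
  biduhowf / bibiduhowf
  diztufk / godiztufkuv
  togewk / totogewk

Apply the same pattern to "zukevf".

zukvfak

togewk and kifhevk both end in -k yet inflect differently (totogewk, kifhvkak), so the final letter is not what conditions the rule; the second-to-last letter is.
"zukevf" has second-to-last letter 'v'. The stems whose second-to-last letter is 'v' (kifhevk → kifhvkak, domogivp → domogvpak, zumotovk → zumotvkak) delete the last vowel and add -ak.
The other patterns: stems whose second-to-last letter is 'w' repeat the first consonant+vowel as a prefix; stems whose second-to-last letter is 'b' add -ar; stems whose second-to-last letter is 'f' or 'r' add go- … -uv around the stem.
So zukevf → zukvfak.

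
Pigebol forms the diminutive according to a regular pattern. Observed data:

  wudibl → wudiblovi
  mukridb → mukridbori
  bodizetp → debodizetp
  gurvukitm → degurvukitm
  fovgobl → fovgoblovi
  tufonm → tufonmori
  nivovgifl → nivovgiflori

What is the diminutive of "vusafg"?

vusafgori

"vusafg" has second-to-last letter 'f'. The one such stem in the data (nivovgifl → nivovgiflori) adds -ori, so the same rule applies.
The other patterns: stems whose second-to-last letter is 'b' add -ovi; stems whose second-to-last letter is 't' add the prefix de-.
So vusafg → vusafgori.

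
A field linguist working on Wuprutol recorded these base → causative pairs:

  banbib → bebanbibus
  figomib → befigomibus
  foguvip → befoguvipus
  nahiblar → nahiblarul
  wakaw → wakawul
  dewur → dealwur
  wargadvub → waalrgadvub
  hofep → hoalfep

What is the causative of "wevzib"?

bewevzibus

nahiblar and dewur both end in -r yet inflect differently (nahiblarul, dealwur), so the final letter is not what conditions the rule; the last vowel is.
"wevzib" has last vowel 'i'. The stems whose last vowel is 'i' (banbib → bebanbibus, figomib → befigomibus, foguvip → befoguvipus) add be- … -us around the stem.
The other patterns: stems whose last vowel is 'a' add -ul; stems whose last vowel is 'e' or 'u' insert -al- after the first vowel.
So wevzib → bewevzibus.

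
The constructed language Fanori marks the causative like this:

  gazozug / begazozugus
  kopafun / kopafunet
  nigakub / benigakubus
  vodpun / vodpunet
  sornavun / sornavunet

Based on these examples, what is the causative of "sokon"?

sokonet

"sokon" ends in -n. The stems ending in -n (sornavun → sornavunet, vodpun → vodpunet, kopafun → kopafunet) add -et.
So sokon → sokonet.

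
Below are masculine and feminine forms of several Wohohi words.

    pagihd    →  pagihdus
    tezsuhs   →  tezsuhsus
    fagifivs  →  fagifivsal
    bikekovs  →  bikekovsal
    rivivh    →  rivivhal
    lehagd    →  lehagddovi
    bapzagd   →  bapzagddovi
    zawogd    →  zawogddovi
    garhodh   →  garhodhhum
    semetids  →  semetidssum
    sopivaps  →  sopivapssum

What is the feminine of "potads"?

tezsuhs and fagifivs both end in -s yet inflect differently (tezsuhsus, fagifivsal), so the final letter is not what conditions the rule; the second-to-last letter is.
"potads" has second-to-last letter 'd'. The stems whose second-to-last letter is 'd' (garhodh → garhodhhum, semetids → semetidssum) double the final consonant and add -um.
The other patterns: stems whose second-to-last letter is 'h' add -us; stems whose second-to-last letter is 'v' add -al; stems whose second-to-last letter is 'g' double the final consonant and add -ovi.
So potads → potadssum.

potadssum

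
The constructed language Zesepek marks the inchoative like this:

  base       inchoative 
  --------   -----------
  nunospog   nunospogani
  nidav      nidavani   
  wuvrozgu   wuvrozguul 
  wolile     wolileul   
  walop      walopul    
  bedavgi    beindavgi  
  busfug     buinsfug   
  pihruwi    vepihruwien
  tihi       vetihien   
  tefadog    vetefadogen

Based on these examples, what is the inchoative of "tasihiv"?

nunospog and busfug both end in -g yet inflect differently (nunospogani, buinsfug), so the final letter is not what conditions the rule; the first letter is.
"tasihiv" begins with t-. The stems beginning with t- (tihi → vetihien, tefadog → vetefadogen) add ve- … -en around the stem.
The other patterns: stems beginning with n- add -ani; stems beginning with w- add -ul; stems beginning with b- insert -in- after the first vowel.
So tasihiv → vetasihiven.

vetasihiven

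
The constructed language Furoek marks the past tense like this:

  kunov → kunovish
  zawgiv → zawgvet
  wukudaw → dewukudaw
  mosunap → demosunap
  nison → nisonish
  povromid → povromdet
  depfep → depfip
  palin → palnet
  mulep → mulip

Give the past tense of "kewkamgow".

kewkamgowish

depfep and mosunap both end in -p yet inflect differently (depfip, demosunap), so the final letter is not what conditions the rule; the last vowel is.
"kewkamgow" has last vowel 'o'. The stems whose last vowel is 'o' (kunov → kunovish, nison → nisonish) add -ish.
The other patterns: stems whose last vowel is 'e' change the last vowel to 'i'; stems whose last vowel is 'i' delete the last vowel and add -et; stems whose last vowel is 'a' add the prefix de-.
So kewkamgow → kewkamgowish.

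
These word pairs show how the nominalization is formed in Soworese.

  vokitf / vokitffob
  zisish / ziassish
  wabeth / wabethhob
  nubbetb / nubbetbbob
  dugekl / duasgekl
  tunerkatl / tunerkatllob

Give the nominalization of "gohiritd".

wabeth and zisish both end in -h yet inflect differently (wabethhob, ziassish), so the final letter is not what conditions the rule; the second-to-last letter is.
"gohiritd" has second-to-last letter 't'. The stems whose second-to-last letter is 't' (vokitf → vokitffob, tunerkatl → tunerkatllob, nubbetb → nubbetbbob) double the final consonant and add -ob.
So gohiritd → gohiritddob.

gohiritddob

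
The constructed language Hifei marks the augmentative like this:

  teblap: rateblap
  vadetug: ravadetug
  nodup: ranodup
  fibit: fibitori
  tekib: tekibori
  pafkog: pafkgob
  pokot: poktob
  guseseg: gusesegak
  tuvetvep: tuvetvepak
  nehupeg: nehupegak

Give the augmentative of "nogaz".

vadetug and pafkog both end in -g yet inflect differently (ravadetug, pafkgob), so the final letter is not what conditions the rule; the last vowel is.
"nogaz" has last vowel 'a'. The one such stem in the data (teblap → rateblap) adds the prefix ra-, so the same rule applies.
The other patterns: stems whose last vowel is 'i' add -ori; stems whose last vowel is 'o' delete the last vowel and add -ob; stems whose last vowel is 'e' add -ak.
So nogaz → ranogaz.

ranogaz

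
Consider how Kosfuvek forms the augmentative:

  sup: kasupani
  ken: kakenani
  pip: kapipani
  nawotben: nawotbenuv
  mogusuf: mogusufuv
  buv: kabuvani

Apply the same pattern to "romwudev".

nawotben and ken both end in -n yet inflect differently (nawotbenuv, kakenani), so the final letter is not what conditions the rule; the number of vowels is.
"romwudev" has 3 vowels. The stems with 3 vowels (nawotben → nawotbenuv, mogusuf → mogusufuv) add -uv.
The other pattern: stems with 1 vowel add ka- … -ani around the stem.
So romwudev → romwudevuv.

romwudevuv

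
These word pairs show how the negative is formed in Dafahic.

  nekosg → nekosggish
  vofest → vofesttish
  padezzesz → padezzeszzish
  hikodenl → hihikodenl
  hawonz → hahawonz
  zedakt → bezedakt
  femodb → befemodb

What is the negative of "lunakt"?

padezzesz and hawonz both end in -z yet inflect differently (padezzeszzish, hahawonz), so the final letter is not what conditions the rule; the second-to-last letter is.
"lunakt" has second-to-last letter 'k'. The one such stem in the data (zedakt → bezedakt) adds the prefix be-, so the same rule applies.
So lunakt → belunakt.

belunakt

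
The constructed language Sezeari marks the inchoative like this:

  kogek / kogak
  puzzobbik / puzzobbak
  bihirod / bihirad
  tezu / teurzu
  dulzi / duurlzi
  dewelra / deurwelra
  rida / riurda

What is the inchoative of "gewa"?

puzzobbik and dulzi both have last vowel 'i' yet inflect differently (puzzobbak, duurlzi), so the last vowel is not what conditions the rule; whether the stem ends in a vowel or a consonant is.
"gewa" ends in a vowel. The stems ending in a vowel (tezu → teurzu, dulzi → duurlzi, dewelra → deurwelra) insert -ur- after the first vowel.
The other pattern: stems ending in a consonant change the last vowel to 'a'.
So gewa → geurwa.

geurwa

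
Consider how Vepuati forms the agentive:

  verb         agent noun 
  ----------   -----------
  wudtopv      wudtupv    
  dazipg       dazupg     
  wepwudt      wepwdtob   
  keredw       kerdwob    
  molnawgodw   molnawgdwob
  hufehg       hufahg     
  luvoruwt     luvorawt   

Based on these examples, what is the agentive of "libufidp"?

libufdpob

dazipg and hufehg both end in -g yet inflect differently (dazupg, hufahg), so the final letter is not what conditions the rule; the second-to-last letter is.
"libufidp" has second-to-last letter 'd'. The stems whose second-to-last letter is 'd' (wepwudt → wepwdtob, keredw → kerdwob, molnawgodw → molnawgdwob) delete the last vowel and add -ob.
The other patterns: stems whose second-to-last letter is 'p' change the last vowel to 'u'; stems whose second-to-last letter is 'h' or 'w' change the last vowel to 'a'.
So libufidp → libufdpob.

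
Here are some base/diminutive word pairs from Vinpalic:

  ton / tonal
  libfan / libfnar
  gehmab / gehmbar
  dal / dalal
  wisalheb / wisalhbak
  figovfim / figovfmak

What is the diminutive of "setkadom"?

setkadmak

ton and libfan both end in -n yet inflect differently (tonal, libfnar), so the final letter is not what conditions the rule; the number of vowels is.
"setkadom" has 3 vowels. The stems with 3 vowels (wisalheb → wisalhbak, figovfim → figovfmak) delete the last vowel and add -ak.
The other patterns: stems with 1 vowel add -al; stems with 2 vowels delete the last vowel and add -ar.
So setkadom → setkadmak.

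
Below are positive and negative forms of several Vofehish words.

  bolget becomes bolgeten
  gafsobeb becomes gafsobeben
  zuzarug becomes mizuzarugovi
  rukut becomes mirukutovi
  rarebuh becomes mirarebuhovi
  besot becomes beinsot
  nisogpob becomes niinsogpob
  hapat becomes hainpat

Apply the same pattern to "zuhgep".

bolget and rukut both end in -t yet inflect differently (bolgeten, mirukutovi), so the final letter is not what conditions the rule; the last vowel is.
"zuhgep" has last vowel 'e'. The stems whose last vowel is 'e' (bolget → bolgeten, gafsobeb → gafsobeben) add -en.
So zuhgep → zuhgepen.

zuhgepen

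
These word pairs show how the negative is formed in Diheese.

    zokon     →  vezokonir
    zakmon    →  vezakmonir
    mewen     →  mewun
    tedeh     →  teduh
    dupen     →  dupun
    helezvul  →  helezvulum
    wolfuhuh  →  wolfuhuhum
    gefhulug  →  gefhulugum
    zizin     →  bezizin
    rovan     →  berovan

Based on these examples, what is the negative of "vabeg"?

zokon and mewen both end in -n yet inflect differently (vezokonir, mewun), so the final letter is not what conditions the rule; the last vowel is.
"vabeg" has last vowel 'e'. The stems whose last vowel is 'e' (mewen → mewun, tedeh → teduh, dupen → dupun) change the last vowel to 'u'.
The other patterns: stems whose last vowel is 'o' add ve- … -ir around the stem; stems whose last vowel is 'u' add -um; stems whose last vowel is 'a' or 'i' add the prefix be-.
So vabeg → vabug.

vabug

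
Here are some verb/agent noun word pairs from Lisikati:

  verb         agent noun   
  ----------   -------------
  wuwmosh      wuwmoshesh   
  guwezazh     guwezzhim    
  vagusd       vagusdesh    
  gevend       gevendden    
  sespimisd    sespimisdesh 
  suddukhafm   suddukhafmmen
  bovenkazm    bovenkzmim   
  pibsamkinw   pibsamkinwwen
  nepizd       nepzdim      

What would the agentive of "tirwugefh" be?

tirwugefhhen

nepizd and sespimisd both end in -d yet inflect differently (nepzdim, sespimisdesh), so the final letter is not what conditions the rule; the second-to-last letter is.
"tirwugefh" has second-to-last letter 'f'. The one such stem in the data (suddukhafm → suddukhafmmen) doubles the final consonant and adds -en (as do gevend, pibsamkinw), so the same rule applies.
So tirwugefh → tirwugefhhen.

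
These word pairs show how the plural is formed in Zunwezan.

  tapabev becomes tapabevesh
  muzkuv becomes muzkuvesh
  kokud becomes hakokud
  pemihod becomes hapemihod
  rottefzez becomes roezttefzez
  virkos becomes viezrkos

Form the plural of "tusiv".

tusivesh

"tusiv" ends in -v. The stems ending in -v (tapabev → tapabevesh, muzkuv → muzkuvesh) add -esh.
The other patterns: stems ending in -d add the prefix ha-; stems ending in -s or -z insert -ez- after the first vowel.
So tusiv → tusivesh.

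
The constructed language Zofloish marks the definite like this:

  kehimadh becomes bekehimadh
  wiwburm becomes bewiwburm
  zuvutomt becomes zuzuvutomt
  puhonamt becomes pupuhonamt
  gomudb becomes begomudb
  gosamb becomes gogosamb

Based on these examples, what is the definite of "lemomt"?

gosamb and gomudb both end in -b yet inflect differently (gogosamb, begomudb), so the final letter is not what conditions the rule; the second-to-last letter is.
"lemomt" has second-to-last letter 'm'. The stems whose second-to-last letter is 'm' (zuvutomt → zuzuvutomt, gosamb → gogosamb, puhonamt → pupuhonamt) repeat the first consonant+vowel as a prefix.
The other pattern: stems whose second-to-last letter is 'd' or 'r' add the prefix be-.
So lemomt → lelemomt.

lelemomt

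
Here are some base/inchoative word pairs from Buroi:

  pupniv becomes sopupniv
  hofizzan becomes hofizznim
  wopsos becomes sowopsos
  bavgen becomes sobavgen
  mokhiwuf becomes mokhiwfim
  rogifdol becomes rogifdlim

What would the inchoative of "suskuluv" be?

suskulvim

"suskuluv" has 3 vowels. The stems with 3 vowels (hofizzan → hofizznim, mokhiwuf → mokhiwfim, rogifdol → rogifdlim) delete the last vowel and add -im.
The other pattern: stems with 2 vowels add the prefix so-.
So suskuluv → suskulvim.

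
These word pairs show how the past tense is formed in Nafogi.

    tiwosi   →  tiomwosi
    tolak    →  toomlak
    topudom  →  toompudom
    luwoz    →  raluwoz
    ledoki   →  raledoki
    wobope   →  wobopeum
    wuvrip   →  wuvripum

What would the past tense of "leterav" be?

tiwosi and ledoki both end in -i yet inflect differently (tiomwosi, raledoki), so the final letter is not what conditions the rule; the first letter is.
"leterav" begins with l-. The stems beginning with l- (luwoz → raluwoz, ledoki → raledoki) add the prefix ra-.
The other patterns: stems beginning with t- insert -om- after the first vowel; stems beginning with w- add -um.
So leterav → raleterav.

raleterav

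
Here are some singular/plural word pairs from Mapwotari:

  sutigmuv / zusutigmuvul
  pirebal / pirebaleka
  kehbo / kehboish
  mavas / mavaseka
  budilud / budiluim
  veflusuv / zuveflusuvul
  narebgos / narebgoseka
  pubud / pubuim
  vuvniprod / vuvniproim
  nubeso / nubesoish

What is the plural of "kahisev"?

zukahisevul

pubud and sutigmuv both have last vowel 'u' yet inflect differently (pubuim, zusutigmuvul), so the last vowel is not what conditions the rule; the final letter is.
"kahisev" ends in -v. The stems ending in -v (sutigmuv → zusutigmuvul, veflusuv → zuveflusuvul) add zu- … -ul around the stem.
The other patterns: stems ending in -d drop the final letter and add -im; stems ending in -o add -ish; stems ending in -l or -s add -eka.
So kahisev → zukahisevul.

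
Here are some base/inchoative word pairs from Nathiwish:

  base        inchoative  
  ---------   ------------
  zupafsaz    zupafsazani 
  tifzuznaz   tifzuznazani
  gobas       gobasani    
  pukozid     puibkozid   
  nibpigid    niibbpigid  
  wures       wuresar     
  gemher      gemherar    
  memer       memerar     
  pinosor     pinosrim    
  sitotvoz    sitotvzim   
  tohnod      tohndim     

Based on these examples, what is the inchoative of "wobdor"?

wobdrim

gobas and wures both end in -s yet inflect differently (gobasani, wuresar), so the final letter is not what conditions the rule; the last vowel is.
"wobdor" has last vowel 'o'. The stems whose last vowel is 'o' (pinosor → pinosrim, sitotvoz → sitotvzim, tohnod → tohndim) delete the last vowel and add -im.
The other patterns: stems whose last vowel is 'a' add -ani; stems whose last vowel is 'i' insert -ib- after the first vowel; stems whose last vowel is 'e' add -ar.
So wobdor → wobdrim.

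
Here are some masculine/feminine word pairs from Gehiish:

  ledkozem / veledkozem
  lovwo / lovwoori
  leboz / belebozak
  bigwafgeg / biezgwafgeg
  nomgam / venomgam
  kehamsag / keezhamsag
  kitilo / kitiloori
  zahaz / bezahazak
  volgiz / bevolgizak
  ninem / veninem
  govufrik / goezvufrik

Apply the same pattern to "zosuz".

nomgam and zahaz both have last vowel 'a' yet inflect differently (venomgam, bezahazak), so the last vowel is not what conditions the rule; the final letter is.
"zosuz" ends in -z. The stems ending in -z (volgiz → bevolgizak, zahaz → bezahazak, leboz → belebozak) add be- … -ak around the stem.
So zosuz → bezosuzak.

bezosuzak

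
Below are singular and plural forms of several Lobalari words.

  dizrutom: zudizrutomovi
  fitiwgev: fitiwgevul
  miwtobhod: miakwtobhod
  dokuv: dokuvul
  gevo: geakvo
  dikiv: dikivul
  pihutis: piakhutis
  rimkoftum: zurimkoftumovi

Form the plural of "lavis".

rimkoftum and dokuv both have last vowel 'u' yet inflect differently (zurimkoftumovi, dokuvul), so the last vowel is not what conditions the rule; the final letter is.
"lavis" ends in -s. The one such stem in the data (pihutis → piakhutis) inserts -ak- after the first vowel (as do gevo, miwtobhod), so the same rule applies.
The other patterns: stems ending in -m add zu- … -ovi around the stem; stems ending in -v add -ul.
So lavis → laakvis.

laakvis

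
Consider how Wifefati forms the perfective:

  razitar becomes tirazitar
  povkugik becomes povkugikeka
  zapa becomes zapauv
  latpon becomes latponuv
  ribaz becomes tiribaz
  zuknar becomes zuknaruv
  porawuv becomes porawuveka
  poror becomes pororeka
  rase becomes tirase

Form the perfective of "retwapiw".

tiretwapiw

razitar and poror both end in -r yet inflect differently (tirazitar, pororeka), so the final letter is not what conditions the rule; the first letter is.
"retwapiw" begins with r-. The stems beginning with r- (razitar → tirazitar, rase → tirase, ribaz → tiribaz) add the prefix ti-.
So retwapiw → tiretwapiw.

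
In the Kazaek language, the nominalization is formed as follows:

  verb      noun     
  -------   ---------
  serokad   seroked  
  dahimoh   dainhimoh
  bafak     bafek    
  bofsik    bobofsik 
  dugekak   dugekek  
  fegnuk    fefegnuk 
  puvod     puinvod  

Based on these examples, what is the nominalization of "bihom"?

serokad and puvod both end in -d yet inflect differently (seroked, puinvod), so the final letter is not what conditions the rule; the last vowel is.
"bihom" has last vowel 'o'. The stems whose last vowel is 'o' (dahimoh → dainhimoh, puvod → puinvod) insert -in- after the first vowel.
The other patterns: stems whose last vowel is 'a' change the last vowel to 'e'; stems whose last vowel is 'i' or 'u' repeat the first consonant+vowel as a prefix.
So bihom → biinhom.

biinhom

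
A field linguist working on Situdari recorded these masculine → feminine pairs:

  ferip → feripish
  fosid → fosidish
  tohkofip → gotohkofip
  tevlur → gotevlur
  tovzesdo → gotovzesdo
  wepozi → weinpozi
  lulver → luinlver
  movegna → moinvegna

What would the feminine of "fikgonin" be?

fikgoninish

ferip and tohkofip both end in -p yet inflect differently (feripish, gotohkofip), so the final letter is not what conditions the rule; the first letter is.
"fikgonin" begins with f-. The stems beginning with f- (ferip → feripish, fosid → fosidish) add -ish.
The other patterns: stems beginning with t- add the prefix go-; stems beginning with l-, m- or w- insert -in- after the first vowel.
So fikgonin → fikgoninish.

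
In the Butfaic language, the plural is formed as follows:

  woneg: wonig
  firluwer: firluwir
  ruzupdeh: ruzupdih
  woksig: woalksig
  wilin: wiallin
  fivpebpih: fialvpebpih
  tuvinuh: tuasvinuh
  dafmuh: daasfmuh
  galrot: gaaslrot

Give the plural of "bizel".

woneg and woksig both end in -g yet inflect differently (wonig, woalksig), so the final letter is not what conditions the rule; the last vowel is.
"bizel" has last vowel 'e'. The stems whose last vowel is 'e' (woneg → wonig, firluwer → firluwir, ruzupdeh → ruzupdih) change the last vowel to 'i'.
So bizel → bizil.

bizil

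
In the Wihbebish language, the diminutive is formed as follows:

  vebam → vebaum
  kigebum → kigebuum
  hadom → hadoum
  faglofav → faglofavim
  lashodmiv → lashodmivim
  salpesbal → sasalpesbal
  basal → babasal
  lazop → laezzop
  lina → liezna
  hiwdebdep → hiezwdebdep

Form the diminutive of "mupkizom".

vebam and faglofav both have last vowel 'a' yet inflect differently (vebaum, faglofavim), so the last vowel is not what conditions the rule; the final letter is.
"mupkizom" ends in -m. The stems ending in -m (vebam → vebaum, kigebum → kigebuum, hadom → hadoum) drop the final letter and add -um.
So mupkizom → mupkizoum.

mupkizoum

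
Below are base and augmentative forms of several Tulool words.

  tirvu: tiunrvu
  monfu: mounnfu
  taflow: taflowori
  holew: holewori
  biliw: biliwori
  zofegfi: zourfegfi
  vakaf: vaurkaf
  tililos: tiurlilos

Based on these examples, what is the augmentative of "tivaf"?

tiurvaf

biliw and zofegfi both have last vowel 'i' yet inflect differently (biliwori, zourfegfi), so the last vowel is not what conditions the rule; the final letter is.
"tivaf" ends in -f. The one such stem in the data (vakaf → vaurkaf) inserts -ur- after the first vowel (as do zofegfi, tililos), so the same rule applies.
The other patterns: stems ending in -u insert -un- after the first vowel; stems ending in -w add -ori.
So tivaf → tiurvaf.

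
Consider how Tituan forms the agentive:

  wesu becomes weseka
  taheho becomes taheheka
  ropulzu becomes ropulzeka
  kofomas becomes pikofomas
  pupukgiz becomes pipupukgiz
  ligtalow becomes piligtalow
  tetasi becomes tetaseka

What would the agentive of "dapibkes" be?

pupukgiz and tetasi both have last vowel 'i' yet inflect differently (pipupukgiz, tetaseka), so the last vowel is not what conditions the rule; whether the stem ends in a vowel or a consonant is.
"dapibkes" ends in a consonant. The stems ending in a consonant (pupukgiz → pipupukgiz, kofomas → pikofomas, ligtalow → piligtalow) add the prefix pi-.
So dapibkes → pidapibkes.

pidapibkes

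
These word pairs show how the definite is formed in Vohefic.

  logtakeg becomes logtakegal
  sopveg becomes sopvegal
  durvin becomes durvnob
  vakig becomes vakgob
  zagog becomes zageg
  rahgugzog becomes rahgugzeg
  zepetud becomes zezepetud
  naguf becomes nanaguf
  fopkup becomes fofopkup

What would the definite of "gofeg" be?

gofegal

"gofeg" has last vowel 'e'. The stems whose last vowel is 'e' (logtakeg → logtakegal, sopveg → sopvegal) add -al.
The other patterns: stems whose last vowel is 'i' delete the last vowel and add -ob; stems whose last vowel is 'o' change the last vowel to 'e'; stems whose last vowel is 'u' repeat the first consonant+vowel as a prefix.
So gofeg → gofegal.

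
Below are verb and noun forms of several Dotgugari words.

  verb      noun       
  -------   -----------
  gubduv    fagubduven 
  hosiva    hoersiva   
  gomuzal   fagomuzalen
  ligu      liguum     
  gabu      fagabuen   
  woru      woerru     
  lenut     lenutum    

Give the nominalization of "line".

lineum

gabu and ligu both end in -u yet inflect differently (fagabuen, liguum), so the final letter is not what conditions the rule; the first letter is.
"line" begins with l-. The stems beginning with l- (lenut → lenutum, ligu → liguum) add -um.
So line → lineum.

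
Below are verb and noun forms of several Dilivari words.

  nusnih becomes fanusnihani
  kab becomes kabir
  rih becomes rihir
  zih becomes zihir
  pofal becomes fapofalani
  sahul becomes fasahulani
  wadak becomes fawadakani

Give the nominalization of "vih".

vihir

rih and nusnih both end in -h yet inflect differently (rihir, fanusnihani), so the final letter is not what conditions the rule; the number of vowels is.
"vih" has 1 vowel. The stems with 1 vowel (rih → rihir, kab → kabir, zih → zihir) add -ir.
The other pattern: stems with 2 vowels add fa- … -ani around the stem.
So vih → vihir.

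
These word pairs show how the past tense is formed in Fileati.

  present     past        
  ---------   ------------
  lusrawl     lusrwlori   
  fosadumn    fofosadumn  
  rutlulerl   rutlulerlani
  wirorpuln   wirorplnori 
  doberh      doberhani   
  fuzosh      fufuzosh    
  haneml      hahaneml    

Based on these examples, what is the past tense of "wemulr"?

"wemulr" has second-to-last letter 'l'. The one such stem in the data (wirorpuln → wirorplnori) deletes the last vowel and adds -ori (as does lusrawl), so the same rule applies.
The other patterns: stems whose second-to-last letter is 'm' or 's' repeat the first consonant+vowel as a prefix; stems whose second-to-last letter is 'r' add -ani.
So wemulr → wemlrori.

wemlrori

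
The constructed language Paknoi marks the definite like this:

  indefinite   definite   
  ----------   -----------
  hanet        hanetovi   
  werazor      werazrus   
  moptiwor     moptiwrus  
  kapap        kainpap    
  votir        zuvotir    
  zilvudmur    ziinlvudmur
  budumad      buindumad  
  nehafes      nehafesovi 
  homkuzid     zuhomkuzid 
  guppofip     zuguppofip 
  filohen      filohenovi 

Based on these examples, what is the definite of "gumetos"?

werazor and votir both end in -r yet inflect differently (werazrus, zuvotir), so the final letter is not what conditions the rule; the last vowel is.
"gumetos" has last vowel 'o'. The stems whose last vowel is 'o' (werazor → werazrus, moptiwor → moptiwrus) delete the last vowel and add -us.
So gumetos → gumetsus.

gumetsus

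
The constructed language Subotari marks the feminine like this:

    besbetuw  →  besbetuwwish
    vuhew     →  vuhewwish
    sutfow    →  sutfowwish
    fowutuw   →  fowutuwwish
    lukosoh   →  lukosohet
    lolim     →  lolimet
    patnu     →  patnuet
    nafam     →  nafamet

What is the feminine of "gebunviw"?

gebunviwwish

sutfow and lukosoh both have last vowel 'o' yet inflect differently (sutfowwish, lukosohet), so the last vowel is not what conditions the rule; the final letter is.
"gebunviw" ends in -w. The stems ending in -w (besbetuw → besbetuwwish, vuhew → vuhewwish, sutfow → sutfowwish) double the final consonant and add -ish.
The other pattern: stems ending in -h, -m or -u add -et.
So gebunviw → gebunviwwish.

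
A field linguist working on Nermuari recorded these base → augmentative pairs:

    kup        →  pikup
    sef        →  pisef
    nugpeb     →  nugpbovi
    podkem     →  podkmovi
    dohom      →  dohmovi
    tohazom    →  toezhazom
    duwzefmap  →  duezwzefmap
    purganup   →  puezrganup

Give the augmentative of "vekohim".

podkem and tohazom both end in -m yet inflect differently (podkmovi, toezhazom), so the final letter is not what conditions the rule; the number of vowels is.
"vekohim" has 3 vowels. The stems with 3 vowels (tohazom → toezhazom, duwzefmap → duezwzefmap, purganup → puezrganup) insert -ez- after the first vowel.
So vekohim → veezkohim.

veezkohim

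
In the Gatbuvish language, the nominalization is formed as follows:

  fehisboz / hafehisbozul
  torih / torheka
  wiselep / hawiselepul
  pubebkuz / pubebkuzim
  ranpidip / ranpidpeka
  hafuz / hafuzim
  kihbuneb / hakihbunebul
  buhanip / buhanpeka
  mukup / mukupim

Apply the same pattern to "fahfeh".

"fahfeh" has last vowel 'e'. The stems whose last vowel is 'e' (kihbuneb → hakihbunebul, wiselep → hawiselepul) add ha- … -ul around the stem.
So fahfeh → hafahfehul.

hafahfehul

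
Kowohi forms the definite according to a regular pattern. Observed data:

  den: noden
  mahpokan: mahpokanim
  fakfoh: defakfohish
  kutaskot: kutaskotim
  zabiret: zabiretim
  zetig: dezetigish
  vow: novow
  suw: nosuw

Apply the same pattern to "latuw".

delatuwish

den and mahpokan both end in -n yet inflect differently (noden, mahpokanim), so the final letter is not what conditions the rule; the number of vowels is.
"latuw" has 2 vowels. The stems with 2 vowels (zetig → dezetigish, fakfoh → defakfohish) add de- … -ish around the stem.
The other patterns: stems with 1 vowel add the prefix no-; stems with 3 vowels add -im.
So latuw → delatuwish.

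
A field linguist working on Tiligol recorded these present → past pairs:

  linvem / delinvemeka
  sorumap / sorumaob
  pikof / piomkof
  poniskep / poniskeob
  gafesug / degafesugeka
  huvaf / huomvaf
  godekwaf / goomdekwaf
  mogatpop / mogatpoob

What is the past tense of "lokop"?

lokoob

"lokop" ends in -p. The stems ending in -p (mogatpop → mogatpoob, poniskep → poniskeob, sorumap → sorumaob) drop the final letter and add -ob.
The other patterns: stems ending in -f insert -om- after the first vowel; stems ending in -g or -m add de- … -eka around the stem.
So lokop → lokoob.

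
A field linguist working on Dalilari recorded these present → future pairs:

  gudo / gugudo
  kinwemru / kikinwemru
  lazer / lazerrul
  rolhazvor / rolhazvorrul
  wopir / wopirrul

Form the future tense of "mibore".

mimibore

gudo and rolhazvor both have last vowel 'o' yet inflect differently (gugudo, rolhazvorrul), so the last vowel is not what conditions the rule; whether the stem ends in a vowel or a consonant is.
"mibore" ends in a vowel. The stems ending in a vowel (gudo → gugudo, kinwemru → kikinwemru) repeat the first consonant+vowel as a prefix.
The other pattern: stems ending in a consonant double the final consonant and add -ul.
So mibore → mimibore.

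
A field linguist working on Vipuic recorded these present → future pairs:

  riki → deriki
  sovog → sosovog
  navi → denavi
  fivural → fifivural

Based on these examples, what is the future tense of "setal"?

sesetal

sovog and navi both have 2 vowels yet inflect differently (sosovog, denavi), so the number of vowels is not what conditions the rule; whether the stem ends in a vowel or a consonant is.
"setal" ends in a consonant. The stems ending in a consonant (sovog → sosovog, fivural → fifivural) repeat the first consonant+vowel as a prefix.
So setal → sesetal.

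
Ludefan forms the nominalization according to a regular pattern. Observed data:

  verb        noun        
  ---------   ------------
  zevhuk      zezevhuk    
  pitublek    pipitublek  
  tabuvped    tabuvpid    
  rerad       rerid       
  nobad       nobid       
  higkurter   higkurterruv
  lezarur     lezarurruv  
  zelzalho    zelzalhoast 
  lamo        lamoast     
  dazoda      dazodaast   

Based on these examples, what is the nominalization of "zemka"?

pitublek and tabuvped both have last vowel 'e' yet inflect differently (pipitublek, tabuvpid), so the last vowel is not what conditions the rule; the final letter is.
"zemka" ends in -a. The one such stem in the data (dazoda → dazodaast) adds -ast, so the same rule applies.
The other patterns: stems ending in -k repeat the first consonant+vowel as a prefix; stems ending in -d change the last vowel to 'i'; stems ending in -r double the final consonant and add -uv.
So zemka → zemkaast.

zemkaast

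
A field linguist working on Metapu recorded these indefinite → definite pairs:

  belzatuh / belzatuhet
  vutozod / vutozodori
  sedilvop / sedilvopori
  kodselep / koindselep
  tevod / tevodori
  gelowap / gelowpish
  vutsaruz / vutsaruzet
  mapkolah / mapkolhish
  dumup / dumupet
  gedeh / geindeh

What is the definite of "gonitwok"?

dumup and kodselep both end in -p yet inflect differently (dumupet, koindselep), so the final letter is not what conditions the rule; the last vowel is.
"gonitwok" has last vowel 'o'. The stems whose last vowel is 'o' (sedilvop → sedilvopori, vutozod → vutozodori, tevod → tevodori) add -ori.
So gonitwok → gonitwokori.

gonitwokori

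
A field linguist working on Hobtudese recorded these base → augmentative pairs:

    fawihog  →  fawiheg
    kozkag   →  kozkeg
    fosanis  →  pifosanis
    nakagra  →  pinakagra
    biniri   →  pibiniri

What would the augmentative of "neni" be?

kozkag and nakagra both have last vowel 'a' yet inflect differently (kozkeg, pinakagra), so the last vowel is not what conditions the rule; the final letter is.
"neni" ends in -i. The one such stem in the data (biniri → pibiniri) adds the prefix pi-, so the same rule applies.
The other pattern: stems ending in -g change the last vowel to 'e'.
So neni → pineni.

pineni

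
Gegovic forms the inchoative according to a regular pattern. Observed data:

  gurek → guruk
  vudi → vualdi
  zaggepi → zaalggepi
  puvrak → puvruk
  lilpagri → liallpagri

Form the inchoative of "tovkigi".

toalvkigi

puvrak and vudi both have 2 vowels yet inflect differently (puvruk, vualdi), so the number of vowels is not what conditions the rule; whether the stem ends in a vowel or a consonant is.
"tovkigi" ends in a vowel. The stems ending in a vowel (vudi → vualdi, zaggepi → zaalggepi, lilpagri → liallpagri) insert -al- after the first vowel.
The other pattern: stems ending in a consonant change the last vowel to 'u'.
So tovkigi → toalvkigi.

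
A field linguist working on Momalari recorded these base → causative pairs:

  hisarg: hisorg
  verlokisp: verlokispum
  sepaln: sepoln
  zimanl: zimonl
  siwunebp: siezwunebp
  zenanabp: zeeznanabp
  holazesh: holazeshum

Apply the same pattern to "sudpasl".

verlokisp and siwunebp both end in -p yet inflect differently (verlokispum, siezwunebp), so the final letter is not what conditions the rule; the second-to-last letter is.
"sudpasl" has second-to-last letter 's'. The stems whose second-to-last letter is 's' (holazesh → holazeshum, verlokisp → verlokispum) add -um.
So sudpasl → sudpaslum.

sudpaslum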